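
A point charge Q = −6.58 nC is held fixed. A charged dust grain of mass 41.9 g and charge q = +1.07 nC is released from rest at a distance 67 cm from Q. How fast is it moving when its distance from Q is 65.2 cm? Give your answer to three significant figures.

Only the electrostatic force acts, so mechanical energy is conserved: ½mv² = U₁ − U₂ = kQq(1/r₁ − 1/r₂).
U₁ − U₂ = (8.99×10⁹ N·m²/C²)(-6.58×10⁻⁹ C)(1.07×10⁻⁹ C)(1/0.670 − 1/0.652) = 2.61×10⁻⁹ J.
v = √(2·2.61×10⁻⁹/0.0419) = 3.53×10⁻⁴ m/s.

3.53×10⁻⁴ m/s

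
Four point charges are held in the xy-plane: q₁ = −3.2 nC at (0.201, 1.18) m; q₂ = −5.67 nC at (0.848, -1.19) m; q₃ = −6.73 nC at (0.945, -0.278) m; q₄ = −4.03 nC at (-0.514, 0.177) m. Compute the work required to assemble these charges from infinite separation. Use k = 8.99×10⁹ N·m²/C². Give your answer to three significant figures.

9.19×10⁻⁷ J

The work to assemble the configuration equals its total potential energy, U = Σ kqᵢqⱼ/rᵢⱼ over all pairs.
Pair separations: r₁₂ = 2.46 m, r₁₃ = 1.64 m, r₁₄ = 1.23 m, r₂₃ = 0.917 m, r₂₄ = 1.93 m, r₃₄ = 1.53 m.
Summing all 6 pair terms gives U = 9.19×10⁻⁷ J.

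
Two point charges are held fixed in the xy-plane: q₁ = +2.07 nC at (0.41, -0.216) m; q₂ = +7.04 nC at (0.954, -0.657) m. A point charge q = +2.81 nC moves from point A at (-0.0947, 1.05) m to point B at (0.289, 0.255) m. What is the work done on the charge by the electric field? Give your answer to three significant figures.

The work done by the electric force is W_field = −ΔU = −q(V_B − V_A) = q(V_A − V_B).
At A: distances to the source charges are 1.36 m, 2.00 m; V_A = Σ kqᵢ/rᵢ = 45.2 V.
At B: distances to the source charges are 0.486 m, 1.13 m; V_B = Σ kqᵢ/rᵢ = 94.3 V.
ΔV = V_B − V_A = 49.1 V.
W_field = −qΔV = −(2.81×10⁻⁹ C)(49.1 V) = -1.38×10⁻⁷ J.

-1.38×10⁻⁷ J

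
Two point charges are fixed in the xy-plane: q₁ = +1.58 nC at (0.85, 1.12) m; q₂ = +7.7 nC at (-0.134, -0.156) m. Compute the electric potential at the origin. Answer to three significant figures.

Electric potential is a scalar, so the contributions from each charge add algebraically: V = Σ kqᵢ/rᵢ.
Distances from the field point to each charge: r₁ = 1.41 m, r₂ = 0.206 m.
V = k[(1.58×10⁻⁹)/(1.41) + (7.70×10⁻⁹)/(0.206)] = 347 V.

347 V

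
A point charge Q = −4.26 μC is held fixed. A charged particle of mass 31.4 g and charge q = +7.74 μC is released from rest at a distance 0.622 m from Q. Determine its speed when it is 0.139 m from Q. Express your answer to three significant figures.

Only the electrostatic force acts, so mechanical energy is conserved: ½mv² = U₁ − U₂ = kQq(1/r₁ − 1/r₂).
U₁ − U₂ = (8.99×10⁹ N·m²/C²)(-4.26×10⁻⁶ C)(7.74×10⁻⁶ C)(1/0.622 − 1/0.139) = 1.66 J.
v = √(2·1.66/0.0314) = 10.3 m/s.

10.3 m/s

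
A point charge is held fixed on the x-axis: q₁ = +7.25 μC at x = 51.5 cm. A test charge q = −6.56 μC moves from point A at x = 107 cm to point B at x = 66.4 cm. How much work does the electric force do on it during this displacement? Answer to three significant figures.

2.10 J

The work done by the electric force is W_field = −ΔU = −q(V_B − V_A) = q(V_A − V_B).
At A: distance to the source charge is 0.555 m; V_A = kq₁/r = 1.17×10⁵ V.
At B: distance to the source charge is 0.149 m; V_B = kq₁/r = 4.37×10⁵ V.
ΔV = V_B − V_A = 3.20×10⁵ V.
W_field = −qΔV = −(-6.56×10⁻⁶ C)(3.20×10⁵ V) = 2.10 J.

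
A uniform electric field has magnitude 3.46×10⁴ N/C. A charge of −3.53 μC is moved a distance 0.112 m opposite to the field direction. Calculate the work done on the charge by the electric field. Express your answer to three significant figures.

0.0137 J

The potential change for a displacement 0.112 m opposite to the field direction is ΔV = +Ed = 3880 V.
W_field = −qΔV = 0.0137 J.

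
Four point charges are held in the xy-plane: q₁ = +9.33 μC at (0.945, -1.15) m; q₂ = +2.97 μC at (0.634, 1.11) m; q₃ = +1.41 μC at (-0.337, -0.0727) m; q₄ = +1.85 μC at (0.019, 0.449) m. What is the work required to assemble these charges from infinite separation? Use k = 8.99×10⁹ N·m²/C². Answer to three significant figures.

The work to assemble the configuration equals its total potential energy, U = Σ kqᵢqⱼ/rᵢⱼ over all pairs.
Pair separations: r₁₂ = 2.28 m, r₁₃ = 1.67 m, r₁₄ = 1.85 m, r₂₃ = 1.53 m, r₂₄ = 0.903 m, r₃₄ = 0.632 m.
Summing all 6 pair terms gives U = 0.380 J.

0.380 J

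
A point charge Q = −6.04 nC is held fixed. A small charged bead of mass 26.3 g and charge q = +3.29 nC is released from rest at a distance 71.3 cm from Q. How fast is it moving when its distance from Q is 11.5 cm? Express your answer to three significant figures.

9.95×10⁻³ m/s

Only the electrostatic force acts, so mechanical energy is conserved: ½mv² = U₁ − U₂ = kQq(1/r₁ − 1/r₂).
U₁ − U₂ = (8.99×10⁹ N·m²/C²)(-6.04×10⁻⁹ C)(3.29×10⁻⁹ C)(1/0.713 − 1/0.115) = 1.30×10⁻⁶ J.
v = √(2·1.30×10⁻⁶/0.0263) = 9.95×10⁻³ m/s.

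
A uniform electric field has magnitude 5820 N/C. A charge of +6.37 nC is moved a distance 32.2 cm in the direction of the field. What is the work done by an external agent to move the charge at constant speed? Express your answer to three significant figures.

The potential change for a displacement 32.2 cm in the direction of the field is ΔV = −Ed = -1870 V.
W_ext = qΔV = -1.19×10⁻⁵ J.

-1.19×10⁻⁵ J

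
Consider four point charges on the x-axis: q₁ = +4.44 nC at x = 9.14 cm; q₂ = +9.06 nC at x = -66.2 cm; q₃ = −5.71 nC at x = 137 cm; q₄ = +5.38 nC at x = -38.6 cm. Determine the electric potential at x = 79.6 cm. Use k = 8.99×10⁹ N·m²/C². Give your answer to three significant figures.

64.0 V

The total potential is the scalar sum of each charge's contribution, V = Σ kqᵢ/rᵢ.
Distances from the field point to each charge: r₁ = 0.705 m, r₂ = 1.46 m, r₃ = 0.574 m, r₄ = 1.18 m.
V = k[(4.44×10⁻⁹)/(0.705) + (9.06×10⁻⁹)/(1.46) + (-5.71×10⁻⁹)/(0.574) + (5.38×10⁻⁹)/(1.18)] = 64.0 V.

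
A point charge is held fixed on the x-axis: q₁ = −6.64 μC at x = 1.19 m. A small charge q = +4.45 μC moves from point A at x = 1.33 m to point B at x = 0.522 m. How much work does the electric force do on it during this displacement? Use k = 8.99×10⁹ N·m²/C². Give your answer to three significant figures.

The work done by the electric force is W_field = −ΔU = −q(V_B − V_A) = q(V_A − V_B).
At A: distance to the source charge is 0.140 m; V_A = kq₁/r = -4.26×10⁵ V.
At B: distance to the source charge is 0.668 m; V_B = kq₁/r = -8.94×10⁴ V.
ΔV = V_B − V_A = 3.37×10⁵ V.
W_field = −qΔV = −(4.45×10⁻⁶ C)(3.37×10⁵ V) = -1.50 J.

-1.50 J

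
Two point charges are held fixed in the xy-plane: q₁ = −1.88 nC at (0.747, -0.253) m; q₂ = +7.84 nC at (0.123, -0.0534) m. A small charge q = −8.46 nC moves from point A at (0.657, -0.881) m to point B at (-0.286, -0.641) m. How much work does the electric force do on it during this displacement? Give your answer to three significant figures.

3.23×10⁻⁷ J

The work done by the electric force is W_field = −ΔU = −q(V_B − V_A) = q(V_A − V_B).
At A: distances to the source charges are 0.634 m, 0.985 m; V_A = Σ kqᵢ/rᵢ = 44.9 V.
At B: distances to the source charges are 1.10 m, 0.716 m; V_B = Σ kqᵢ/rᵢ = 83.1 V.
ΔV = V_B − V_A = 38.2 V.
W_field = −qΔV = −(-8.46×10⁻⁹ C)(38.2 V) = 3.23×10⁻⁷ J.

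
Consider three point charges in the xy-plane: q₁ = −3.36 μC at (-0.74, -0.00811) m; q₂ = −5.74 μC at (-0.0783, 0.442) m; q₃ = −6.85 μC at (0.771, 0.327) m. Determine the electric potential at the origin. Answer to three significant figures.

-2.29×10⁵ V

The total potential is the scalar sum of each charge's contribution, V = Σ kqᵢ/rᵢ.
Distances from the field point to each charge: r₁ = 0.740 m, r₂ = 0.449 m, r₃ = 0.837 m.
V = k[(-3.36×10⁻⁶)/(0.740) + (-5.74×10⁻⁶)/(0.449) + (-6.85×10⁻⁶)/(0.837)] = -2.29×10⁵ V.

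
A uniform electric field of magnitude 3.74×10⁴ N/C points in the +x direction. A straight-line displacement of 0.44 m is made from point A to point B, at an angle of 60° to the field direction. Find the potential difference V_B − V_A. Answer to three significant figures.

Only the component of displacement along E changes the potential: ΔV = −E·d·cosθ.
ΔV = −(3.74×10⁴ V/m)(0.440 m)cos60° = -8230 V.

-8230 V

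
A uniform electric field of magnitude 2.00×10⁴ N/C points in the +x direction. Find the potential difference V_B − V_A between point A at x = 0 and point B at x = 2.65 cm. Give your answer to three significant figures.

In a uniform field, potential decreases in the direction of E: V_B − V_A = −E·Δx.
V_B − V_A = −(2.00×10⁴ V/m)(0.0265 m) = -530 V.

-530 V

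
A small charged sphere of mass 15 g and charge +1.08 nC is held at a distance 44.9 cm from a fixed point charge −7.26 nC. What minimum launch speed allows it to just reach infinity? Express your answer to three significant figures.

4.58×10⁻³ m/s

To just escape, total mechanical energy must reach zero at infinity: ½mv²_min + U = 0, so ½mv²_min = −U = |kQq|/r.
|U| = |kQq|/r = (8.99×10⁹ N·m²/C²)(7.26×10⁻⁹)(1.08×10⁻⁹)/(0.449) = 1.57×10⁻⁷ J.
v_min = √(2|U|/m) = √(2·1.57×10⁻⁷/0.0150) = 4.58×10⁻³ m/s.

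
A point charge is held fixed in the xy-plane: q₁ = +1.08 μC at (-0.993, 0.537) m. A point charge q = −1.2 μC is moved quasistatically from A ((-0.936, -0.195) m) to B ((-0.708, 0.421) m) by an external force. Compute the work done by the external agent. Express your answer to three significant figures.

For quasistatic motion the external work equals the change in potential energy: W_ext = qΔV = q(V_B − V_A).
At A: distance to the source charge is 0.734 m; V_A = kq₁/r = 1.32×10⁴ V.
At B: distance to the source charge is 0.308 m; V_B = kq₁/r = 3.16×10⁴ V.
ΔV = V_B − V_A = 1.83×10⁴ V.
W_ext = qΔV = (-1.20×10⁻⁶ C)(1.83×10⁴ V) = -0.0220 J.

-0.0220 J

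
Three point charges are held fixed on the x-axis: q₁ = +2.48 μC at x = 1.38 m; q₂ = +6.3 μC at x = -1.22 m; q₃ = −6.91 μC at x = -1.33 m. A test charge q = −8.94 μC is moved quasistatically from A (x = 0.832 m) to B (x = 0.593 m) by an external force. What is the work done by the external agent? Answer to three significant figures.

0.110 J

For quasistatic motion the external work equals the change in potential energy: W_ext = qΔV = q(V_B − V_A).
At A: distances to the source charges are 0.548 m, 2.05 m, 2.16 m; V_A = Σ kqᵢ/rᵢ = 3.96×10⁴ V.
At B: distances to the source charges are 0.787 m, 1.81 m, 1.92 m; V_B = Σ kqᵢ/rᵢ = 2.73×10⁴ V.
ΔV = V_B − V_A = -1.23×10⁴ V.
W_ext = qΔV = (-8.94×10⁻⁶ C)(-1.23×10⁴ V) = 0.110 J.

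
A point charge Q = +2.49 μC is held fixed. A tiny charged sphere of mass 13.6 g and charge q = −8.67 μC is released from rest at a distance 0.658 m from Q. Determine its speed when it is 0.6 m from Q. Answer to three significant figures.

Only the electrostatic force acts, so mechanical energy is conserved: ½mv² = U₁ − U₂ = kQq(1/r₁ − 1/r₂).
U₁ − U₂ = (8.99×10⁹ N·m²/C²)(2.49×10⁻⁶ C)(-8.67×10⁻⁶ C)(1/0.658 − 1/0.600) = 0.0285 J.
v = √(2·0.0285/0.0136) = 2.05 m/s.

2.05 m/s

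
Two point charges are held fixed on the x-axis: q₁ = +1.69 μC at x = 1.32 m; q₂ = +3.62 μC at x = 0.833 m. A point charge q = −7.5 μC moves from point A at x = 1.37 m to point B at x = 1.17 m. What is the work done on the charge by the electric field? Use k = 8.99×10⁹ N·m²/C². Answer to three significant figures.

The work done by the electric force is W_field = −ΔU = −q(V_B − V_A) = q(V_A − V_B).
At A: distances to the source charges are 0.0500 m, 0.537 m; V_A = Σ kqᵢ/rᵢ = 3.64×10⁵ V.
At B: distances to the source charges are 0.150 m, 0.337 m; V_B = Σ kqᵢ/rᵢ = 1.98×10⁵ V.
ΔV = V_B − V_A = -1.67×10⁵ V.
W_field = −qΔV = −(-7.50×10⁻⁶ C)(-1.67×10⁵ V) = -1.25 J.

-1.25 J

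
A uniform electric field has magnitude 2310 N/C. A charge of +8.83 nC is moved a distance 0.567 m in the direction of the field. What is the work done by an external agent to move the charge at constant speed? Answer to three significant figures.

-1.16×10⁻⁵ J

The potential change for a displacement 0.567 m in the direction of the field is ΔV = −Ed = -1310 V.
W_ext = qΔV = -1.16×10⁻⁵ J.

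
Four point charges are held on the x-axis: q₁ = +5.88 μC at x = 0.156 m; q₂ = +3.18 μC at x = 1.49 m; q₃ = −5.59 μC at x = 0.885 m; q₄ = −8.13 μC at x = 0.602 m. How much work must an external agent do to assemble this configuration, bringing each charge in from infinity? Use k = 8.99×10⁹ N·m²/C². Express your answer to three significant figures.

The work to assemble the configuration equals its total potential energy, U = Σ kqᵢqⱼ/rᵢⱼ over all pairs.
Pair separations: r₁₂ = 1.33 m, r₁₃ = 0.729 m, r₁₄ = 0.446 m, r₂₃ = 0.605 m, r₂₄ = 0.888 m, r₃₄ = 0.283 m.
Summing all 6 pair terms gives U = -0.325 J.

-0.325 J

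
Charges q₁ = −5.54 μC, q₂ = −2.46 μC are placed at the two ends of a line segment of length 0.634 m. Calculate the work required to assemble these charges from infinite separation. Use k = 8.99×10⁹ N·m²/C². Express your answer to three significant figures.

0.193 J

The assembly work is the sum of pairwise potential energies, U = Σ_{i<j} kqᵢqⱼ/rᵢⱼ.
The separation is r = 0.634 m.
U = (0.193) = 0.193 J.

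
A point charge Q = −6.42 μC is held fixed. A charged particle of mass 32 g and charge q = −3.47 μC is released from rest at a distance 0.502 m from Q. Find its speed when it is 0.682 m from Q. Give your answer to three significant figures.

2.57 m/s

Only the electrostatic force acts, so mechanical energy is conserved: ½mv² = U₁ − U₂ = kQq(1/r₁ − 1/r₂).
U₁ − U₂ = (8.99×10⁹ N·m²/C²)(-6.42×10⁻⁶ C)(-3.47×10⁻⁶ C)(1/0.502 − 1/0.682) = 0.105 J.
v = √(2·0.105/0.0320) = 2.57 m/s.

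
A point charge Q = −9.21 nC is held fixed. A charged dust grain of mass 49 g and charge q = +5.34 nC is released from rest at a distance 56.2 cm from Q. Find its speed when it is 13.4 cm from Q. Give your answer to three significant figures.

Only the electrostatic force acts, so mechanical energy is conserved: ½mv² = U₁ − U₂ = kQq(1/r₁ − 1/r₂).
U₁ − U₂ = (8.99×10⁹ N·m²/C²)(-9.21×10⁻⁹ C)(5.34×10⁻⁹ C)(1/0.562 − 1/0.134) = 2.51×10⁻⁶ J.
v = √(2·2.51×10⁻⁶/0.0490) = 0.0101 m/s.

0.0101 m/s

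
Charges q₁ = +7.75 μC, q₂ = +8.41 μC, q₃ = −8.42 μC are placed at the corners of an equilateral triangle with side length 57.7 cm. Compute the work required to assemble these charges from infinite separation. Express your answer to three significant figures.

The work to assemble the configuration equals its total potential energy, U = Σ kqᵢqⱼ/rᵢⱼ over all pairs.
All three pair separations equal the side length, 0.577 m.
U = (1.02) + (-1.02) + (-1.10) = -1.10 J.

-1.10 J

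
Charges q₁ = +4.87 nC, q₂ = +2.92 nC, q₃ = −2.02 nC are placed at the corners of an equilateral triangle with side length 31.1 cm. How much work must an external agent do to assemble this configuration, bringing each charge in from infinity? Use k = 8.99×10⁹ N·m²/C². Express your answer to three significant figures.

The work to assemble the configuration equals its total potential energy, U = Σ kqᵢqⱼ/rᵢⱼ over all pairs.
All three pair separations equal the side length, 0.311 m.
U = (4.11×10⁻⁷) + (-2.84×10⁻⁷) + (-1.71×10⁻⁷) = -4.38×10⁻⁸ J.

-4.38×10⁻⁸ J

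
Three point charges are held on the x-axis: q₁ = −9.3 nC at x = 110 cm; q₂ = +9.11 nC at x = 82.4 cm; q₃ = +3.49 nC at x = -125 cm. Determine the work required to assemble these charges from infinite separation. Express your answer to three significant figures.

The assembly work is the sum of pairwise potential energies, U = Σ_{i<j} kqᵢqⱼ/rᵢⱼ.
Pair separations: r₁₂ = 0.276 m, r₁₃ = 2.35 m, r₂₃ = 2.07 m.
U = (-2.76×10⁻⁶) + (-1.24×10⁻⁷) + (1.38×10⁻⁷) = -2.75×10⁻⁶ J.

-2.75×10⁻⁶ J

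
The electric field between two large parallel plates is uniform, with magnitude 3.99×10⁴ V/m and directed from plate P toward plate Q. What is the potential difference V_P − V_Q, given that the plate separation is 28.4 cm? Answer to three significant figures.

In a uniform field, potential decreases in the direction of E: ΔV = −E·d for a displacement d parallel to E.
Going from Q to P is a displacement of 28.4 cm opposite to the field, so V_P − V_Q = +Ed = 1.13×10⁴ V.

1.13×10⁴ V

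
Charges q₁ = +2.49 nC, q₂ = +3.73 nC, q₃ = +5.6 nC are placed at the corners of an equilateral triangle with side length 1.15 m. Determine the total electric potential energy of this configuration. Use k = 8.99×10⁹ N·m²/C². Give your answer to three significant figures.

3.45×10⁻⁷ J

The assembly work is the sum of pairwise potential energies, U = Σ_{i<j} kqᵢqⱼ/rᵢⱼ.
All three pair separations equal the side length, 1.15 m.
U = (7.26×10⁻⁸) + (1.09×10⁻⁷) + (1.63×10⁻⁷) = 3.45×10⁻⁷ J.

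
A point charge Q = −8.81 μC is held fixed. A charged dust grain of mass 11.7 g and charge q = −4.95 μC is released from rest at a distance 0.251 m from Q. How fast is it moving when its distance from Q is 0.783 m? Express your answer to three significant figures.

13.5 m/s

Only the electrostatic force acts, so mechanical energy is conserved: ½mv² = U₁ − U₂ = kQq(1/r₁ − 1/r₂).
U₁ − U₂ = (8.99×10⁹ N·m²/C²)(-8.81×10⁻⁶ C)(-4.95×10⁻⁶ C)(1/0.251 − 1/0.783) = 1.06 J.
v = √(2·1.06/0.0117) = 13.5 m/s.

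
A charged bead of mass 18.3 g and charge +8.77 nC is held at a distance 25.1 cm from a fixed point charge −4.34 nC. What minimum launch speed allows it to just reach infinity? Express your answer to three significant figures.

To just escape, total mechanical energy must reach zero at infinity: ½mv²_min + U = 0, so ½mv²_min = −U = |kQq|/r.
|U| = |kQq|/r = (8.99×10⁹ N·m²/C²)(4.34×10⁻⁹)(8.77×10⁻⁹)/(0.251) = 1.36×10⁻⁶ J.
v_min = √(2|U|/m) = √(2·1.36×10⁻⁶/0.0183) = 0.0122 m/s.

0.0122 m/s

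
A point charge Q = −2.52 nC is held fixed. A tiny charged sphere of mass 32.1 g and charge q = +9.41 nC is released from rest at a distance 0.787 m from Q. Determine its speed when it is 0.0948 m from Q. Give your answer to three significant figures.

0.0111 m/s

Only the electrostatic force acts, so mechanical energy is conserved: ½mv² = U₁ − U₂ = kQq(1/r₁ − 1/r₂).
U₁ − U₂ = (8.99×10⁹ N·m²/C²)(-2.52×10⁻⁹ C)(9.41×10⁻⁹ C)(1/0.787 − 1/0.0948) = 1.98×10⁻⁶ J.
v = √(2·1.98×10⁻⁶/0.0321) = 0.0111 m/s.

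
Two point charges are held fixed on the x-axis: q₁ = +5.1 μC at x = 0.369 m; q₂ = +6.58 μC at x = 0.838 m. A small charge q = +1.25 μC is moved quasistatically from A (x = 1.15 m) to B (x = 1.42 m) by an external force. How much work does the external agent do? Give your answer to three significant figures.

For quasistatic motion the external work equals the change in potential energy: W_ext = qΔV = q(V_B − V_A).
At A: distances to the source charges are 0.781 m, 0.312 m; V_A = Σ kqᵢ/rᵢ = 2.48×10⁵ V.
At B: distances to the source charges are 1.05 m, 0.582 m; V_B = Σ kqᵢ/rᵢ = 1.45×10⁵ V.
ΔV = V_B − V_A = -1.03×10⁵ V.
W_ext = qΔV = (1.25×10⁻⁶ C)(-1.03×10⁵ V) = -0.129 J.

-0.129 J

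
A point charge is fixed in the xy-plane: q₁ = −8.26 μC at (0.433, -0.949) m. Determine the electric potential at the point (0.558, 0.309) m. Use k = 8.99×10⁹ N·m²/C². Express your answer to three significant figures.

Electric potential is a scalar, so the contributions from each charge add algebraically: V = Σ kqᵢ/rᵢ.
Distances from the field point to each charge: r₁ = 1.26 m.
V = k[(-8.26×10⁻⁶)/(1.26)] = -5.87×10⁴ V.

-5.87×10⁴ V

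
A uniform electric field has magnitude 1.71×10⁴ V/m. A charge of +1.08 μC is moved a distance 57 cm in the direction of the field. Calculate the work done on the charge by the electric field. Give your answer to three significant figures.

The potential change for a displacement 57 cm in the direction of the field is ΔV = −Ed = -9750 V.
W_field = −qΔV = 0.0105 J.

0.0105 J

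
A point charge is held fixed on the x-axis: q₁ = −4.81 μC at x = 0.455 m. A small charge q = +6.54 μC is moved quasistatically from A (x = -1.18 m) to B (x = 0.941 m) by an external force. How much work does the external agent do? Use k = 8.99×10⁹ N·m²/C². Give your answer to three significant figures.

-0.409 J

For quasistatic motion the external work equals the change in potential energy: W_ext = qΔV = q(V_B − V_A).
At A: distance to the source charge is 1.64 m; V_A = kq₁/r = -2.64×10⁴ V.
At B: distance to the source charge is 0.486 m; V_B = kq₁/r = -8.90×10⁴ V.
ΔV = V_B − V_A = -6.25×10⁴ V.
W_ext = qΔV = (6.54×10⁻⁶ C)(-6.25×10⁴ V) = -0.409 J.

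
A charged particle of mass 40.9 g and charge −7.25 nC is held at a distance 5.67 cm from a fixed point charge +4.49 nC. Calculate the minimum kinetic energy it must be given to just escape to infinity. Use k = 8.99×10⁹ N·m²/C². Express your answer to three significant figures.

5.16×10⁻⁶ J

To just escape, total mechanical energy must reach zero at infinity: ½mv²_min + U = 0, so ½mv²_min = −U = |kQq|/r.
|U| = |kQq|/r = (8.99×10⁹ N·m²/C²)(4.49×10⁻⁹)(7.25×10⁻⁹)/(0.0567) = 5.16×10⁻⁶ J.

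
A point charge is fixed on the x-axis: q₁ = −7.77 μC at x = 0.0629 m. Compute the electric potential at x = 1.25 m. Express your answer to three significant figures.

-5.88×10⁴ V

The total potential is the scalar sum of each charge's contribution, V = Σ kqᵢ/rᵢ.
V = k[(-7.77×10⁻⁶)/(1.19)] = -5.88×10⁴ V.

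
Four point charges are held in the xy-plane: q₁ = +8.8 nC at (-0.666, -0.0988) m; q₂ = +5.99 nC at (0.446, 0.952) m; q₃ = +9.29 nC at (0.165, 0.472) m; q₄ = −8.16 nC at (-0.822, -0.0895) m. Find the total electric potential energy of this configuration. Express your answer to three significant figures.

The assembly work is the sum of pairwise potential energies, U = Σ_{i<j} kqᵢqⱼ/rᵢⱼ.
Pair separations: r₁₂ = 1.53 m, r₁₃ = 1.01 m, r₁₄ = 0.156 m, r₂₃ = 0.556 m, r₂₄ = 1.64 m, r₃₄ = 1.14 m.
Summing all 6 pair terms gives U = -3.06×10⁻⁶ J.

-3.06×10⁻⁶ J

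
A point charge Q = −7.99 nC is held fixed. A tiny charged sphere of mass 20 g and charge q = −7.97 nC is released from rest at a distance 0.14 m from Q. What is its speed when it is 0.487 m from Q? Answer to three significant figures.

Only the electrostatic force acts, so mechanical energy is conserved: ½mv² = U₁ − U₂ = kQq(1/r₁ − 1/r₂).
U₁ − U₂ = (8.99×10⁹ N·m²/C²)(-7.99×10⁻⁹ C)(-7.97×10⁻⁹ C)(1/0.140 − 1/0.487) = 2.91×10⁻⁶ J.
v = √(2·2.91×10⁻⁶/0.0200) = 0.0171 m/s.

0.0171 m/s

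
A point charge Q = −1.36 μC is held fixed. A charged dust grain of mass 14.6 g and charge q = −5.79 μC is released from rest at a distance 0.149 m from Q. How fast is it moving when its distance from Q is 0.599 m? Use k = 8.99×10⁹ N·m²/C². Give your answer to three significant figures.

Only the electrostatic force acts, so mechanical energy is conserved: ½mv² = U₁ − U₂ = kQq(1/r₁ − 1/r₂).
U₁ − U₂ = (8.99×10⁹ N·m²/C²)(-1.36×10⁻⁶ C)(-5.79×10⁻⁶ C)(1/0.149 − 1/0.599) = 0.357 J.
v = √(2·0.357/0.0146) = 6.99 m/s.

6.99 m/s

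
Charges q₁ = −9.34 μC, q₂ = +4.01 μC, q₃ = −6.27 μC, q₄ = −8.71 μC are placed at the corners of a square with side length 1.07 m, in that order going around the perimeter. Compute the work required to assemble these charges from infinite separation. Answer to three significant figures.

The assembly work is the sum of pairwise potential energies, U = Σ_{i<j} kqᵢqⱼ/rᵢⱼ.
The four side pairs have separation 1.07 m and the two diagonal pairs 1.51 m.
Summing all 6 pair terms gives U = 0.757 J.

0.757 J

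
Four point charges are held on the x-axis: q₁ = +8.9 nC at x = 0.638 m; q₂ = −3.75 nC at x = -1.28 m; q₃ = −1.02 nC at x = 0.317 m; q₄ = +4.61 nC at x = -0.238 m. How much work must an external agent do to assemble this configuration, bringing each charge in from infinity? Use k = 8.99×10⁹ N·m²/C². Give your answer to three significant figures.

-1.93×10⁻⁷ J

The work to assemble the configuration equals its total potential energy, U = Σ kqᵢqⱼ/rᵢⱼ over all pairs.
Pair separations: r₁₂ = 1.92 m, r₁₃ = 0.321 m, r₁₄ = 0.876 m, r₂₃ = 1.60 m, r₂₄ = 1.04 m, r₃₄ = 0.555 m.
Summing all 6 pair terms gives U = -1.93×10⁻⁷ J.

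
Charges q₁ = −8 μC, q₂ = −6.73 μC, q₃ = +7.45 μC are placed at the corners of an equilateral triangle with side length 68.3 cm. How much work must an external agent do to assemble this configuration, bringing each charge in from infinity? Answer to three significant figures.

-0.736 J

The work to assemble the configuration equals its total potential energy, U = Σ kqᵢqⱼ/rᵢⱼ over all pairs.
All three pair separations equal the side length, 0.683 m.
U = (0.709) + (-0.784) + (-0.660) = -0.736 J.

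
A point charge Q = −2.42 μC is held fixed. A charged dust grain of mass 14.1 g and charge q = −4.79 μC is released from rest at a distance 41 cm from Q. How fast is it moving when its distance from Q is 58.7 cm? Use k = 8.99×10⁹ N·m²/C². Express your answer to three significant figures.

Only the electrostatic force acts, so mechanical energy is conserved: ½mv² = U₁ − U₂ = kQq(1/r₁ − 1/r₂).
U₁ − U₂ = (8.99×10⁹ N·m²/C²)(-2.42×10⁻⁶ C)(-4.79×10⁻⁶ C)(1/0.410 − 1/0.587) = 0.0766 J.
v = √(2·0.0766/0.0141) = 3.30 m/s.

3.30 m/s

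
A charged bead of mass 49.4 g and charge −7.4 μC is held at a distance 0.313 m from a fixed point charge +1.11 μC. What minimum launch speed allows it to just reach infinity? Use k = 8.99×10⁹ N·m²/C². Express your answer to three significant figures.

3.09 m/s

To just escape, total mechanical energy must reach zero at infinity: ½mv²_min + U = 0, so ½mv²_min = −U = |kQq|/r.
|U| = |kQq|/r = (8.99×10⁹ N·m²/C²)(1.11×10⁻⁶)(7.40×10⁻⁶)/(0.313) = 0.236 J.
v_min = √(2|U|/m) = √(2·0.236/0.0494) = 3.09 m/s.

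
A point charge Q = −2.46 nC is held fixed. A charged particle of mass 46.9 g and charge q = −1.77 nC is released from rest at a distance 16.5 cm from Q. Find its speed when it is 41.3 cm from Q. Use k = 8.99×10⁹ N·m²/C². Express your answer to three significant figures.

Only the electrostatic force acts, so mechanical energy is conserved: ½mv² = U₁ − U₂ = kQq(1/r₁ − 1/r₂).
U₁ − U₂ = (8.99×10⁹ N·m²/C²)(-2.46×10⁻⁹ C)(-1.77×10⁻⁹ C)(1/0.165 − 1/0.413) = 1.42×10⁻⁷ J.
v = √(2·1.42×10⁻⁷/0.0469) = 2.46×10⁻³ m/s.

2.46×10⁻³ m/s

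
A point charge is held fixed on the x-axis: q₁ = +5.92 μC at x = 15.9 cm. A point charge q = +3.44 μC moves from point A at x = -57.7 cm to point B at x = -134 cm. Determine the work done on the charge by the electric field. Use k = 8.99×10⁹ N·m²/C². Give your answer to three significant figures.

0.127 J

The work done by the electric force is W_field = −ΔU = −q(V_B − V_A) = q(V_A − V_B).
At A: distance to the source charge is 0.736 m; V_A = kq₁/r = 7.23×10⁴ V.
At B: distance to the source charge is 1.50 m; V_B = kq₁/r = 3.55×10⁴ V.
ΔV = V_B − V_A = -3.68×10⁴ V.
W_field = −qΔV = −(3.44×10⁻⁶ C)(-3.68×10⁴ V) = 0.127 J.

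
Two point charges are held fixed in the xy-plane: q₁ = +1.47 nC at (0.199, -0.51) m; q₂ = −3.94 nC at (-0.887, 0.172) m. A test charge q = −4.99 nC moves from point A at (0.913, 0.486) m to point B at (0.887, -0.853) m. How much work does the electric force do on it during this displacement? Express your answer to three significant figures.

4.24×10⁻⁸ J

The work done by the electric force is W_field = −ΔU = −q(V_B − V_A) = q(V_A − V_B).
At A: distances to the source charges are 1.23 m, 1.83 m; V_A = Σ kqᵢ/rᵢ = -8.60 V.
At B: distances to the source charges are 0.769 m, 2.05 m; V_B = Σ kqᵢ/rᵢ = -0.0978 V.
ΔV = V_B − V_A = 8.50 V.
W_field = −qΔV = −(-4.99×10⁻⁹ C)(8.50 V) = 4.24×10⁻⁸ J.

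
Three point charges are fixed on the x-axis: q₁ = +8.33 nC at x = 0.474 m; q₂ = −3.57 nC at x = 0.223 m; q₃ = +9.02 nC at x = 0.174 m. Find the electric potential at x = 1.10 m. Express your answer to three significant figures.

171 V

The total potential is the scalar sum of each charge's contribution, V = Σ kqᵢ/rᵢ.
Distances from the field point to each charge: r₁ = 0.626 m, r₂ = 0.877 m, r₃ = 0.926 m.
V = k[(8.33×10⁻⁹)/(0.626) + (-3.57×10⁻⁹)/(0.877) + (9.02×10⁻⁹)/(0.926)] = 171 V.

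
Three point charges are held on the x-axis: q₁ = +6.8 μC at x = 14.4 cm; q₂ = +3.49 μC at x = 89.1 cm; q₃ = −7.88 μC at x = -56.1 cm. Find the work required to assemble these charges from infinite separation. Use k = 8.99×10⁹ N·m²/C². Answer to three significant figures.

The work to assemble the configuration equals its total potential energy, U = Σ kqᵢqⱼ/rᵢⱼ over all pairs.
Pair separations: r₁₂ = 0.747 m, r₁₃ = 0.705 m, r₂₃ = 1.45 m.
U = (0.286) + (-0.683) + (-0.170) = -0.568 J.

-0.568 J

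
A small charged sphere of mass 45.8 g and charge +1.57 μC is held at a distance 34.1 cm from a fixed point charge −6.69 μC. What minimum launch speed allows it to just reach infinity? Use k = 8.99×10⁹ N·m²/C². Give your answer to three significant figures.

To just escape, total mechanical energy must reach zero at infinity: ½mv²_min + U = 0, so ½mv²_min = −U = |kQq|/r.
|U| = |kQq|/r = (8.99×10⁹ N·m²/C²)(6.69×10⁻⁶)(1.57×10⁻⁶)/(0.341) = 0.277 J.
v_min = √(2|U|/m) = √(2·0.277/0.0458) = 3.48 m/s.

3.48 m/s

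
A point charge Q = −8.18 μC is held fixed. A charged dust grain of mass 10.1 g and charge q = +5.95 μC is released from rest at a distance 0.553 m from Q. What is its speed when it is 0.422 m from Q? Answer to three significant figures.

6.97 m/s

Only the electrostatic force acts, so mechanical energy is conserved: ½mv² = U₁ − U₂ = kQq(1/r₁ − 1/r₂).
U₁ − U₂ = (8.99×10⁹ N·m²/C²)(-8.18×10⁻⁶ C)(5.95×10⁻⁶ C)(1/0.553 − 1/0.422) = 0.246 J.
v = √(2·0.246/0.0101) = 6.97 m/s.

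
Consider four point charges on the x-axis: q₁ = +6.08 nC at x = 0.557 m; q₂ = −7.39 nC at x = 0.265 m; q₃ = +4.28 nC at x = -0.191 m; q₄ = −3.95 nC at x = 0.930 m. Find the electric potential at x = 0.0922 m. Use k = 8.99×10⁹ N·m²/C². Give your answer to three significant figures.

The total potential is the scalar sum of each charge's contribution, V = Σ kqᵢ/rᵢ.
Distances from the field point to each charge: r₁ = 0.465 m, r₂ = 0.173 m, r₃ = 0.283 m, r₄ = 0.838 m.
V = k[(6.08×10⁻⁹)/(0.465) + (-7.39×10⁻⁹)/(0.173) + (4.28×10⁻⁹)/(0.283) + (-3.95×10⁻⁹)/(0.838)] = -173 V.

-173 V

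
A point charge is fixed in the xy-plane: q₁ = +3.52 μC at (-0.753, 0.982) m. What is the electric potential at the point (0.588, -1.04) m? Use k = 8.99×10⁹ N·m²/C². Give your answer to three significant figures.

The total potential is the scalar sum of each charge's contribution, V = Σ kqᵢ/rᵢ.
Distances from the field point to each charge: r₁ = 2.43 m.
V = k[(3.52×10⁻⁶)/(2.43)] = 1.30×10⁴ V.

1.30×10⁴ V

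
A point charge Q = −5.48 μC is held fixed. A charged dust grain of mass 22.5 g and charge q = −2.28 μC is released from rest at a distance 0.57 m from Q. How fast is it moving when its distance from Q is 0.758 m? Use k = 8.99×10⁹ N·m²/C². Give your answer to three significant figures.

2.08 m/s

Only the electrostatic force acts, so mechanical energy is conserved: ½mv² = U₁ − U₂ = kQq(1/r₁ − 1/r₂).
U₁ − U₂ = (8.99×10⁹ N·m²/C²)(-5.48×10⁻⁶ C)(-2.28×10⁻⁶ C)(1/0.570 − 1/0.758) = 0.0489 J.
v = √(2·0.0489/0.0225) = 2.08 m/s.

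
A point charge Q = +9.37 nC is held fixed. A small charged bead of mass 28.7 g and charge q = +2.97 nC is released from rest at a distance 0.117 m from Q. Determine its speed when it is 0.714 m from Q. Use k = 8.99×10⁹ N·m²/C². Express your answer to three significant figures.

0.0112 m/s

Only the electrostatic force acts, so mechanical energy is conserved: ½mv² = U₁ − U₂ = kQq(1/r₁ − 1/r₂).
U₁ − U₂ = (8.99×10⁹ N·m²/C²)(9.37×10⁻⁹ C)(2.97×10⁻⁹ C)(1/0.117 − 1/0.714) = 1.79×10⁻⁶ J.
v = √(2·1.79×10⁻⁶/0.0287) = 0.0112 m/s.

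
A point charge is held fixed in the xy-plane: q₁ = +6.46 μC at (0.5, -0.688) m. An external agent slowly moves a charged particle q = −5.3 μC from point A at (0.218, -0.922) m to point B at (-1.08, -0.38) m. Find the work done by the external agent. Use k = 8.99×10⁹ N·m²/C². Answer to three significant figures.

0.649 J

For quasistatic motion the external work equals the change in potential energy: W_ext = qΔV = q(V_B − V_A).
At A: distance to the source charge is 0.366 m; V_A = kq₁/r = 1.58×10⁵ V.
At B: distance to the source charge is 1.61 m; V_B = kq₁/r = 3.61×10⁴ V.
ΔV = V_B − V_A = -1.22×10⁵ V.
W_ext = qΔV = (-5.30×10⁻⁶ C)(-1.22×10⁵ V) = 0.649 J.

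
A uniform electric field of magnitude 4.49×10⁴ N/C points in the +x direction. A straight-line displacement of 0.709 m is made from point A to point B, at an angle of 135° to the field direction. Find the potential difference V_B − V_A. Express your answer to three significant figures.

Only the component of displacement along E changes the potential: ΔV = −E·d·cosθ.
ΔV = −(4.49×10⁴ V/m)(0.709 m)cos135° = 2.25×10⁴ V.

2.25×10⁴ V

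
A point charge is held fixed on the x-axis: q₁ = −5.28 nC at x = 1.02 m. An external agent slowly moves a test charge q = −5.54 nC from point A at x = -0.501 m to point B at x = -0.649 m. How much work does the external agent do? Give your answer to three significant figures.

-1.53×10⁻⁸ J

For quasistatic motion the external work equals the change in potential energy: W_ext = qΔV = q(V_B − V_A).
At A: distance to the source charge is 1.52 m; V_A = kq₁/r = -31.2 V.
At B: distance to the source charge is 1.67 m; V_B = kq₁/r = -28.4 V.
ΔV = V_B − V_A = 2.77 V.
W_ext = qΔV = (-5.54×10⁻⁹ C)(2.77 V) = -1.53×10⁻⁸ J.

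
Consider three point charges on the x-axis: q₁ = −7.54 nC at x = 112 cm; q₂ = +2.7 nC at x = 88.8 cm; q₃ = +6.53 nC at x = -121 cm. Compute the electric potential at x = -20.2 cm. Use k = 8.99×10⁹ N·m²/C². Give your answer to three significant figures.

29.2 V

The total potential is the scalar sum of each charge's contribution, V = Σ kqᵢ/rᵢ.
Distances from the field point to each charge: r₁ = 1.32 m, r₂ = 1.09 m, r₃ = 1.01 m.
V = k[(-7.54×10⁻⁹)/(1.32) + (2.70×10⁻⁹)/(1.09) + (6.53×10⁻⁹)/(1.01)] = 29.2 V.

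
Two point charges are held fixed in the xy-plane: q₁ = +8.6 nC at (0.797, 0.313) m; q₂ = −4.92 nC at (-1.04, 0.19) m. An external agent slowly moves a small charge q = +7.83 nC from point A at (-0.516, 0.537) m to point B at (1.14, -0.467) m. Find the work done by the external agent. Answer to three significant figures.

For quasistatic motion the external work equals the change in potential energy: W_ext = qΔV = q(V_B − V_A).
At A: distances to the source charges are 1.33 m, 0.628 m; V_A = Σ kqᵢ/rᵢ = -12.3 V.
At B: distances to the source charges are 0.852 m, 2.28 m; V_B = Σ kqᵢ/rᵢ = 71.3 V.
ΔV = V_B − V_A = 83.6 V.
W_ext = qΔV = (7.83×10⁻⁹ C)(83.6 V) = 6.55×10⁻⁷ J.

6.55×10⁻⁷ J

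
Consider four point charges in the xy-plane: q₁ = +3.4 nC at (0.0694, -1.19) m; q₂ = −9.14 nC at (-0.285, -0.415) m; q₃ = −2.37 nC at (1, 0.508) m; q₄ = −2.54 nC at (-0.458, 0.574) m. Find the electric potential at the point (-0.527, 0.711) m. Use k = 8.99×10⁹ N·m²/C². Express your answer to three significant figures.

Electric potential is a scalar, so the contributions from each charge add algebraically: V = Σ kqᵢ/rᵢ.
Distances from the field point to each charge: r₁ = 1.99 m, r₂ = 1.15 m, r₃ = 1.54 m, r₄ = 0.153 m.
V = k[(3.40×10⁻⁹)/(1.99) + (-9.14×10⁻⁹)/(1.15) + (-2.37×10⁻⁹)/(1.54) + (-2.54×10⁻⁹)/(0.153)] = -219 V.

-219 V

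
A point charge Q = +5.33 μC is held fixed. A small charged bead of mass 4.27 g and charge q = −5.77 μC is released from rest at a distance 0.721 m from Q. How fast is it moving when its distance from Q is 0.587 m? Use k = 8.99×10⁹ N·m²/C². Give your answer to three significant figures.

Only the electrostatic force acts, so mechanical energy is conserved: ½mv² = U₁ − U₂ = kQq(1/r₁ − 1/r₂).
U₁ − U₂ = (8.99×10⁹ N·m²/C²)(5.33×10⁻⁶ C)(-5.77×10⁻⁶ C)(1/0.721 − 1/0.587) = 0.0875 J.
v = √(2·0.0875/4.27×10⁻³) = 6.40 m/s.

6.40 m/s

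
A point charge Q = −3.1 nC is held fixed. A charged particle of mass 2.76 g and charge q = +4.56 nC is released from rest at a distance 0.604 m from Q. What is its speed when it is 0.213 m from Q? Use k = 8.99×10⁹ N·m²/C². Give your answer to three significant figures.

Only the electrostatic force acts, so mechanical energy is conserved: ½mv² = U₁ − U₂ = kQq(1/r₁ − 1/r₂).
U₁ − U₂ = (8.99×10⁹ N·m²/C²)(-3.10×10⁻⁹ C)(4.56×10⁻⁹ C)(1/0.604 − 1/0.213) = 3.86×10⁻⁷ J.
v = √(2·3.86×10⁻⁷/2.76×10⁻³) = 0.0167 m/s.

0.0167 m/s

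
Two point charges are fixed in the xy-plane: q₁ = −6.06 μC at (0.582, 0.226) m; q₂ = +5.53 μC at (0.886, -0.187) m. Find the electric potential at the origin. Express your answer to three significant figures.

-3.24×10⁴ V

Electric potential is a scalar, so the contributions from each charge add algebraically: V = Σ kqᵢ/rᵢ.
Distances from the field point to each charge: r₁ = 0.624 m, r₂ = 0.906 m.
V = k[(-6.06×10⁻⁶)/(0.624) + (5.53×10⁻⁶)/(0.906)] = -3.24×10⁴ V.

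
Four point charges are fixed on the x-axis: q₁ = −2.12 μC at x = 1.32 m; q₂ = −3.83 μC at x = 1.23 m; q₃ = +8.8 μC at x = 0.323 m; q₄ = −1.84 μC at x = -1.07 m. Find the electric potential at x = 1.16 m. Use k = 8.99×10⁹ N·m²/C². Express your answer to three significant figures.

Electric potential is a scalar, so the contributions from each charge add algebraically: V = Σ kqᵢ/rᵢ.
Distances from the field point to each charge: r₁ = 0.160 m, r₂ = 0.0700 m, r₃ = 0.837 m, r₄ = 2.23 m.
V = k[(-2.12×10⁻⁶)/(0.160) + (-3.83×10⁻⁶)/(0.0700) + (8.80×10⁻⁶)/(0.837) + (-1.84×10⁻⁶)/(2.23)] = -5.24×10⁵ V.

-5.24×10⁵ V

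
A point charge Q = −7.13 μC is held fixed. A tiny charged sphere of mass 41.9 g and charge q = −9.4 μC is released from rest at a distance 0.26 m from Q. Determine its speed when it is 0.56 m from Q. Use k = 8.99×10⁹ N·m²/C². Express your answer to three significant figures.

7.70 m/s

Only the electrostatic force acts, so mechanical energy is conserved: ½mv² = U₁ − U₂ = kQq(1/r₁ − 1/r₂).
U₁ − U₂ = (8.99×10⁹ N·m²/C²)(-7.13×10⁻⁶ C)(-9.40×10⁻⁶ C)(1/0.260 − 1/0.560) = 1.24 J.
v = √(2·1.24/0.0419) = 7.70 m/s.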